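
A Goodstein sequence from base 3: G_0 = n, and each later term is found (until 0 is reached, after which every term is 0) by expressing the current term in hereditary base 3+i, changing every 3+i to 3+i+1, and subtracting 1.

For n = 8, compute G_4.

11

i=0: 8 = 2·3 + 2 (b=3); 3→4: 2·4 + 2 = 10; 10−1 = 9
i=1: 9 = 2·4 + 1 (b=4); 4→5: 2·5 + 1 = 11; 11−1 = 10
i=2: 10 = 2·5 (b=5); 5→6: 2·6 = 12; 12−1 = 11
i=3: 11 = 6 + 5 (b=6); 6→7: 7 + 5 = 12; 12−1 = 11
i=4: 11 = 7 + 4 (b=7); 7→8: 8 + 4 = 12; 12−1 = 11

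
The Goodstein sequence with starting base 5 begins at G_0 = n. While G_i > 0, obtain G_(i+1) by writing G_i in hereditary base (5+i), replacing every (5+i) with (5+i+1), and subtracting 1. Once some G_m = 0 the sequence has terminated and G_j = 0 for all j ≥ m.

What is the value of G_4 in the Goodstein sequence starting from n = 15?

20

G_0 = 15. HB_5(15) = 3·5. Bump = 18. G_1 = 17.
G_1 = 17. HB_6(17) = 2·6 + 5. Bump = 19. G_2 = 18.
G_2 = 18. HB_7(18) = 2·7 + 4. Bump = 20. G_3 = 19.
G_3 = 19. HB_8(19) = 2·8 + 3. Bump = 21. G_4 = 20.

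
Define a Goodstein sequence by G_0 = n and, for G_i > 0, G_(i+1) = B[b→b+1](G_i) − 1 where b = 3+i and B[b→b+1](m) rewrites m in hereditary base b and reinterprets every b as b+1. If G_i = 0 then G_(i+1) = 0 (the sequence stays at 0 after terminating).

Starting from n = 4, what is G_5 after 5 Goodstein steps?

1

step 0: 4 = 3 + 1; sub 4 for 3: 4 + 1; = 5; G_1 = 5−1 = 4
step 1: 4 = 4; sub 5 for 4: 5; = 5; G_2 = 5−1 = 4
step 2: 4 = 4; sub 6 for 5: 4; = 4; G_3 = 4−1 = 3
step 3: 3 = 3; sub 7 for 6: 3; = 3; G_4 = 3−1 = 2
step 4: 2 = 2; sub 8 for 7: 2; = 2; G_5 = 2−1 = 1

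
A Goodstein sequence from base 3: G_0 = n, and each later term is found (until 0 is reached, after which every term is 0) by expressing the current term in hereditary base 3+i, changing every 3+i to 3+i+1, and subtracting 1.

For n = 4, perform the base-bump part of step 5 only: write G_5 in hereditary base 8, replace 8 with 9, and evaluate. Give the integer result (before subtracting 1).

1

[0] 4 ≡ 3 + 1 (base 3). Lift 4: 5. −1: 4.
[1] 4 ≡ 4 (base 4). Lift 5: 5. −1: 4.
[2] 4 ≡ 4 (base 5). Lift 6: 4. −1: 3.
[3] 3 ≡ 3 (base 6). Lift 7: 3. −1: 2.
[4] 2 ≡ 2 (base 7). Lift 8: 2. −1: 1.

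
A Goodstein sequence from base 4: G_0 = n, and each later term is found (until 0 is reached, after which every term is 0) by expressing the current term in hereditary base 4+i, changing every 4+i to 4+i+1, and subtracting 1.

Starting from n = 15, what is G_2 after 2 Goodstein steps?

i=0: 15 = 3·4 + 3 (b=4); 4→5: 3·5 + 3 = 18; 18−1 = 17
i=1: 17 = 3·5 + 2 (b=5); 5→6: 3·6 + 2 = 20; 20−1 = 19
i=2: 19 = 3·6 + 1 (b=6); 6→7: 3·7 + 1 = 22; 22−1 = 21

19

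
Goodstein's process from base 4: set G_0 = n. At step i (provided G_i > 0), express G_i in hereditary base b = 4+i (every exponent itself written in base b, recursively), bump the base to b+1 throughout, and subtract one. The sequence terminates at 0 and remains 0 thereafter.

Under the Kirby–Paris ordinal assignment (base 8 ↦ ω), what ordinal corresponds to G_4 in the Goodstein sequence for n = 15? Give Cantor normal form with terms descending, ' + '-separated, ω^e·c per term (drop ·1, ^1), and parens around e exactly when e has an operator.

ω·2 + 7

[0] 15 ≡ 3·4 + 3 (base 4). Lift 5: 18. −1: 17.
[1] 17 ≡ 3·5 + 2 (base 5). Lift 6: 20. −1: 19.
[2] 19 ≡ 3·6 + 1 (base 6). Lift 7: 22. −1: 21.
[3] 21 ≡ 3·7 (base 7). Lift 8: 24. −1: 23.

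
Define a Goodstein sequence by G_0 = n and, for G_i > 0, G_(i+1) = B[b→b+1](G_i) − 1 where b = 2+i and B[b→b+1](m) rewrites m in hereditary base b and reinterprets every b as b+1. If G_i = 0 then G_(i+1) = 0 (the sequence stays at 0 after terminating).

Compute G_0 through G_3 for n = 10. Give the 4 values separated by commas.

10, 83, 1025, 15625

10 —HB2→ 2^(2 + 1) + 2 —bump→ 3^(3 + 1) + 3 = 84 —(−1)→ 83
83 —HB3→ 3^(3 + 1) + 2 —bump→ 4^(4 + 1) + 2 = 1026 —(−1)→ 1025
1025 —HB4→ 4^(4 + 1) + 1 —bump→ 5^(5 + 1) + 1 = 15626 —(−1)→ 15625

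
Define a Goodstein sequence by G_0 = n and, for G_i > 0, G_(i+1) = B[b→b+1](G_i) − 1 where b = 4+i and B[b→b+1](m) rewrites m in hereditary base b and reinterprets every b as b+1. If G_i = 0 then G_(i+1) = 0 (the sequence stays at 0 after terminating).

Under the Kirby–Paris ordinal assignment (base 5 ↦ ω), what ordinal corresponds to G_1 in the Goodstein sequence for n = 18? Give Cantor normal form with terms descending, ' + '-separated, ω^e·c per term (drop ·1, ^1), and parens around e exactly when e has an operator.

ω^2 + 1

G_0=18  [base 4] 4^2 + 2  →[4↦5]→  5^2 + 2 = 27  −1 ⇒ G_1=26
G_1=26  [base 5] 5^2 + 1  →[5↦6]→  6^2 + 1 = 37  −1 ⇒ G_2=36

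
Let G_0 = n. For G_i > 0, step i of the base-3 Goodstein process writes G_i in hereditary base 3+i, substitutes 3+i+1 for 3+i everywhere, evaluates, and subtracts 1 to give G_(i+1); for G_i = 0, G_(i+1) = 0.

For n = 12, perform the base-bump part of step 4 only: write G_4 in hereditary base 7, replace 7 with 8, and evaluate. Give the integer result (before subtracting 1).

64

G_0=12  [base 3] 3^2 + 3  →[3↦4]→  4^2 + 4 = 20  −1 ⇒ G_1=19
G_1=19  [base 4] 4^2 + 3  →[4↦5]→  5^2 + 3 = 28  −1 ⇒ G_2=27
G_2=27  [base 5] 5^2 + 2  →[5↦6]→  6^2 + 2 = 38  −1 ⇒ G_3=37
G_3=37  [base 6] 6^2 + 1  →[6↦7]→  7^2 + 1 = 50  −1 ⇒ G_4=49
G_4=49  [base 7] 7^2  →[7↦8]→  8^2 = 64  −1 ⇒ G_5=63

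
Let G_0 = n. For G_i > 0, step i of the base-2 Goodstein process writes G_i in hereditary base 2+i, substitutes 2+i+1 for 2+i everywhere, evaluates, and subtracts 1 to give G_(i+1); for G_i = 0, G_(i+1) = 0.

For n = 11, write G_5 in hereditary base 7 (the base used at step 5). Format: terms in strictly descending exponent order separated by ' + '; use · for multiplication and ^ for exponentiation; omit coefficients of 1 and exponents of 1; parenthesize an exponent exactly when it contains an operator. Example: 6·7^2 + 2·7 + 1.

7^(7 + 1)

i=0: 11 = 2^(2 + 1) + 2 + 1 (b=2); 2→3: 3^(3 + 1) + 3 + 1 = 85; 85−1 = 84
i=1: 84 = 3^(3 + 1) + 3 (b=3); 3→4: 4^(4 + 1) + 4 = 1028; 1028−1 = 1027
i=2: 1027 = 4^(4 + 1) + 3 (b=4); 4→5: 5^(5 + 1) + 3 = 15628; 15628−1 = 15627
i=3: 15627 = 5^(5 + 1) + 2 (b=5); 5→6: 6^(6 + 1) + 2 = 279938; 279938−1 = 279937
i=4: 279937 = 6^(6 + 1) + 1 (b=6); 6→7: 7^(7 + 1) + 1 = 5764802; 5764802−1 = 5764801
i=5: 5764801 = 7^(7 + 1) (b=7); 7→8: 8^(8 + 1) = 134217728; 134217728−1 = 134217727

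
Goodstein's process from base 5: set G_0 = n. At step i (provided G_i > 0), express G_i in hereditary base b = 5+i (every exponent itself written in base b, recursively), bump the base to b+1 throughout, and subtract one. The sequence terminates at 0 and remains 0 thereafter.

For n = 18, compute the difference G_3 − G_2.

2

step 0: 18 = 3·5 + 3; sub 6 for 5: 3·6 + 3; = 21; G_1 = 21−1 = 20
step 1: 20 = 3·6 + 2; sub 7 for 6: 3·7 + 2; = 23; G_2 = 23−1 = 22
step 2: 22 = 3·7 + 1; sub 8 for 7: 3·8 + 1; = 25; G_3 = 25−1 = 24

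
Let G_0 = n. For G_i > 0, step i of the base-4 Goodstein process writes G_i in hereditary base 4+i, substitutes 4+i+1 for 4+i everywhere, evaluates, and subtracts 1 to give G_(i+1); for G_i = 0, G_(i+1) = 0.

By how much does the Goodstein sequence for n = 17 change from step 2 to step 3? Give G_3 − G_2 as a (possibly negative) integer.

i=0: 17 = 4^2 + 1 (b=4); 4→5: 5^2 + 1 = 26; 26−1 = 25
i=1: 25 = 5^2 (b=5); 5→6: 6^2 = 36; 36−1 = 35
i=2: 35 = 5·6 + 5 (b=6); 6→7: 5·7 + 5 = 40; 40−1 = 39

4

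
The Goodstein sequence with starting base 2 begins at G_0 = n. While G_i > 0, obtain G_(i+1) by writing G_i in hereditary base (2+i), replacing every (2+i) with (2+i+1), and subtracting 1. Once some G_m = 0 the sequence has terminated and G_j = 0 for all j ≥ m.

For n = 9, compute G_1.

i=0: 9 = 2^(2 + 1) + 1 (b=2); 2→3: 3^(3 + 1) + 1 = 82; 82−1 = 81
i=1: 81 = 3^(3 + 1) (b=3); 3→4: 4^(4 + 1) = 1024; 1024−1 = 1023

81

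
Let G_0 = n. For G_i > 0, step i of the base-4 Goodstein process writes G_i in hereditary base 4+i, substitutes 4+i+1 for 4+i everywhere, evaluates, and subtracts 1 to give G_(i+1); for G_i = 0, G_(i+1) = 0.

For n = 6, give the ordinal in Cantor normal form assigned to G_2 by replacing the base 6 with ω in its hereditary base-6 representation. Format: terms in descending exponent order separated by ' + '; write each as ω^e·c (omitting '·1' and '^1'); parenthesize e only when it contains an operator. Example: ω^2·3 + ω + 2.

[0] 6 ≡ 4 + 2 (base 4). Lift 5: 7. −1: 6.
[1] 6 ≡ 5 + 1 (base 5). Lift 6: 7. −1: 6.
[2] 6 ≡ 6 (base 6). Lift 7: 7. −1: 6.

ω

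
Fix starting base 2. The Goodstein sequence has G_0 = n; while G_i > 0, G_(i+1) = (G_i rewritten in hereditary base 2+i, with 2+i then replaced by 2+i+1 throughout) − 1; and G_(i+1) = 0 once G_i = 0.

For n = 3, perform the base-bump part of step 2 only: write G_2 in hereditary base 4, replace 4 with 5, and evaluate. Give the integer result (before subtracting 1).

3 —HB2→ 2 + 1 —bump→ 3 + 1 = 4 —(−1)→ 3
3 —HB3→ 3 —bump→ 4 = 4 —(−1)→ 3
3 —HB4→ 3 —bump→ 3 = 3 —(−1)→ 2

3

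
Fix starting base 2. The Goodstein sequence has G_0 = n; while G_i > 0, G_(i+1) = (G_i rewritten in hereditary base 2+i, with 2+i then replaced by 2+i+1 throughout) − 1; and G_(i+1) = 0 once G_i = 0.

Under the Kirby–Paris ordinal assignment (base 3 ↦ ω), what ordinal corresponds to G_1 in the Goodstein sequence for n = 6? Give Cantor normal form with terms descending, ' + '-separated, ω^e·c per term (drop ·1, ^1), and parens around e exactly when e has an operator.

6 —HB2→ 2^2 + 2 —bump→ 3^3 + 3 = 30 —(−1)→ 29
29 —HB3→ 3^3 + 2 —bump→ 4^4 + 2 = 258 —(−1)→ 257

ω^ω + 2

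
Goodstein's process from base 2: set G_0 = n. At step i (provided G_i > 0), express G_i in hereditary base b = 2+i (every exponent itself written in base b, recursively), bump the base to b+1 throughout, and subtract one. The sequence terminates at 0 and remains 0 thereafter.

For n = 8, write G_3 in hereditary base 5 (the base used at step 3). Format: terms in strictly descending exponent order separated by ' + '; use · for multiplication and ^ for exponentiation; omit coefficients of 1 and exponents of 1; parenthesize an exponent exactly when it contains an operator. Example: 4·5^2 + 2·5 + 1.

8 —HB2→ 2^(2 + 1) —bump→ 3^(3 + 1) = 81 —(−1)→ 80
80 —HB3→ 2·3^3 + 2·3^2 + 2·3 + 2 —bump→ 2·4^4 + 2·4^2 + 2·4 + 2 = 554 —(−1)→ 553
553 —HB4→ 2·4^4 + 2·4^2 + 2·4 + 1 —bump→ 2·5^5 + 2·5^2 + 2·5 + 1 = 6311 —(−1)→ 6310
6310 —HB5→ 2·5^5 + 2·5^2 + 2·5 —bump→ 2·6^6 + 2·6^2 + 2·6 = 93396 —(−1)→ 93395

2·5^5 + 2·5^2 + 2·5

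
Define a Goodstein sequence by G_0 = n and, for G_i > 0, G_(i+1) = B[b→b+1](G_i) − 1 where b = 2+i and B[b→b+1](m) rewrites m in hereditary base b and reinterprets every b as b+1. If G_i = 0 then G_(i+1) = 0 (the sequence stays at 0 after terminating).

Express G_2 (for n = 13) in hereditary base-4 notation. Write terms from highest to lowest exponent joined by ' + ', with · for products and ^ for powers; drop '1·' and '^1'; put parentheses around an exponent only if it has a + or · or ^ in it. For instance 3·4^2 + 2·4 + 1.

step 0: 13 = 2^(2 + 1) + 2^2 + 1; sub 3 for 2: 3^(3 + 1) + 3^3 + 1; = 109; G_1 = 109−1 = 108
step 1: 108 = 3^(3 + 1) + 3^3; sub 4 for 3: 4^(4 + 1) + 4^4; = 1280; G_2 = 1280−1 = 1279
step 2: 1279 = 4^(4 + 1) + 3·4^3 + 3·4^2 + 3·4 + 3; sub 5 for 4: 5^(5 + 1) + 3·5^3 + 3·5^2 + 3·5 + 3; = 16093; G_3 = 16093−1 = 16092

4^(4 + 1) + 3·4^3 + 3·4^2 + 3·4 + 3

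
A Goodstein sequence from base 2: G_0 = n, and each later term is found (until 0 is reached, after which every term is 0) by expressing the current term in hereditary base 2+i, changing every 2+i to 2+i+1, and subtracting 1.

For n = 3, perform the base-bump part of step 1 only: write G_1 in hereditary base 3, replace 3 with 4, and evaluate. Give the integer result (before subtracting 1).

[0] 3 ≡ 2 + 1 (base 2). Lift 3: 4. −1: 3.
[1] 3 ≡ 3 (base 3). Lift 4: 4. −1: 3.

4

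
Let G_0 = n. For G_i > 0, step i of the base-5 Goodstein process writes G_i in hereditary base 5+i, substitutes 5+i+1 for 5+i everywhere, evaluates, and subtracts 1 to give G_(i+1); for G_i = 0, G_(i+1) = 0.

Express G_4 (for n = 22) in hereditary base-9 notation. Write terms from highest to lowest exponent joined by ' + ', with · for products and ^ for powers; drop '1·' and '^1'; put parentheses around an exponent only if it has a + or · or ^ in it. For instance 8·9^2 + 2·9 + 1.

3·9 + 6

G_0 = 22. HB_5(22) = 4·5 + 2. Bump = 26. G_1 = 25.
G_1 = 25. HB_6(25) = 4·6 + 1. Bump = 29. G_2 = 28.
G_2 = 28. HB_7(28) = 4·7. Bump = 32. G_3 = 31.
G_3 = 31. HB_8(31) = 3·8 + 7. Bump = 34. G_4 = 33.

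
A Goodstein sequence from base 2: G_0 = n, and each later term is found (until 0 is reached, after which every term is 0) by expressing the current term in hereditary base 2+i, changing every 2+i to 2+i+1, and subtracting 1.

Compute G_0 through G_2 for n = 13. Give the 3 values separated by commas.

13, 108, 1279

13 —HB2→ 2^(2 + 1) + 2^2 + 1 —bump→ 3^(3 + 1) + 3^3 + 1 = 109 —(−1)→ 108
108 —HB3→ 3^(3 + 1) + 3^3 —bump→ 4^(4 + 1) + 4^4 = 1280 —(−1)→ 1279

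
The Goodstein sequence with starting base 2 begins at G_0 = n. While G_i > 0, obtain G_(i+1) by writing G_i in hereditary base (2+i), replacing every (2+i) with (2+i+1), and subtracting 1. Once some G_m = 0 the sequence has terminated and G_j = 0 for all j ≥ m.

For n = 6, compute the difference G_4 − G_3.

43530

G_0 = 6. HB_2(6) = 2^2 + 2. Bump = 30. G_1 = 29.
G_1 = 29. HB_3(29) = 3^3 + 2. Bump = 258. G_2 = 257.
G_2 = 257. HB_4(257) = 4^4 + 1. Bump = 3126. G_3 = 3125.
G_3 = 3125. HB_5(3125) = 5^5. Bump = 46656. G_4 = 46655.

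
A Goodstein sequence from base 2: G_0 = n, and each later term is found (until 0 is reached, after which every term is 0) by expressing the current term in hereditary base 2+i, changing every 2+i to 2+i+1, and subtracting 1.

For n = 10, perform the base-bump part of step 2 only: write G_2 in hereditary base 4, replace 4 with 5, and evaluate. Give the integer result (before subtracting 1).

15626

base 2: 10 = 2^(2 + 1) + 2; at 3: 3^(3 + 1) + 3 = 84; next = 83
base 3: 83 = 3^(3 + 1) + 2; at 4: 4^(4 + 1) + 2 = 1026; next = 1025
base 4: 1025 = 4^(4 + 1) + 1; at 5: 5^(5 + 1) + 1 = 15626; next = 15625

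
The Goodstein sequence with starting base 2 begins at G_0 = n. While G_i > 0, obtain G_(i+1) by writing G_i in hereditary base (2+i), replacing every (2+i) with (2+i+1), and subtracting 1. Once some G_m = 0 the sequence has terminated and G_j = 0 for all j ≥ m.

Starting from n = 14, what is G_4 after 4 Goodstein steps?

base 2: 14 = 2^(2 + 1) + 2^2 + 2; at 3: 3^(3 + 1) + 3^3 + 3 = 111; next = 110
base 3: 110 = 3^(3 + 1) + 3^3 + 2; at 4: 4^(4 + 1) + 4^4 + 2 = 1282; next = 1281
base 4: 1281 = 4^(4 + 1) + 4^4 + 1; at 5: 5^(5 + 1) + 5^5 + 1 = 18751; next = 18750
base 5: 18750 = 5^(5 + 1) + 5^5; at 6: 6^(6 + 1) + 6^6 = 326592; next = 326591

326591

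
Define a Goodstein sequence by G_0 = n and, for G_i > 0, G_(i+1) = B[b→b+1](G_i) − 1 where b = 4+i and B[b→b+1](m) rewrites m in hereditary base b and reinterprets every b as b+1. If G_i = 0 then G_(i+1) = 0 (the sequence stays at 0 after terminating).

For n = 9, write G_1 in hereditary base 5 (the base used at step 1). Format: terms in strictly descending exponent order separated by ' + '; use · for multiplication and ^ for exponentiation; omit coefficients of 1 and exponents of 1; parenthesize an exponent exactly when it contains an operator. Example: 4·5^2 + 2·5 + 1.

base 4: 9 = 2·4 + 1; at 5: 2·5 + 1 = 11; next = 10
base 5: 10 = 2·5; at 6: 2·6 = 12; next = 11

2·5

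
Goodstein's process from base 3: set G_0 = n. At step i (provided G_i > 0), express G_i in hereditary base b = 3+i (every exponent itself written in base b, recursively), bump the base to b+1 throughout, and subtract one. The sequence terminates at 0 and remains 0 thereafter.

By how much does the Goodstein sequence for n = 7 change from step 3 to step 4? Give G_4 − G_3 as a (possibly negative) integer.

G_0=7  [base 3] 2·3 + 1  →[3↦4]→  2·4 + 1 = 9  −1 ⇒ G_1=8
G_1=8  [base 4] 2·4  →[4↦5]→  2·5 = 10  −1 ⇒ G_2=9
G_2=9  [base 5] 5 + 4  →[5↦6]→  6 + 4 = 10  −1 ⇒ G_3=9
G_3=9  [base 6] 6 + 3  →[6↦7]→  7 + 3 = 10  −1 ⇒ G_4=9

0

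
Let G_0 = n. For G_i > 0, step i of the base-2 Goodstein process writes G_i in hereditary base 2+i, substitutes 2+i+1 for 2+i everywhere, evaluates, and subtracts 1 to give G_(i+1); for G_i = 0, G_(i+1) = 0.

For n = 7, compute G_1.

G_0=7  [base 2] 2^2 + 2 + 1  →[2↦3]→  3^3 + 3 + 1 = 31  −1 ⇒ G_1=30
G_1=30  [base 3] 3^3 + 3  →[3↦4]→  4^4 + 4 = 260  −1 ⇒ G_2=259

30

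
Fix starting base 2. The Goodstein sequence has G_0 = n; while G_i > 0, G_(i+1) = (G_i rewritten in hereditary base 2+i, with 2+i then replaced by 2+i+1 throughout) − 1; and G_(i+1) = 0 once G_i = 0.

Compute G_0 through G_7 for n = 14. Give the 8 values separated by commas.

14 —HB2→ 2^(2 + 1) + 2^2 + 2 —bump→ 3^(3 + 1) + 3^3 + 3 = 111 —(−1)→ 110
110 —HB3→ 3^(3 + 1) + 3^3 + 2 —bump→ 4^(4 + 1) + 4^4 + 2 = 1282 —(−1)→ 1281
1281 —HB4→ 4^(4 + 1) + 4^4 + 1 —bump→ 5^(5 + 1) + 5^5 + 1 = 18751 —(−1)→ 18750
18750 —HB5→ 5^(5 + 1) + 5^5 —bump→ 6^(6 + 1) + 6^6 = 326592 —(−1)→ 326591
326591 —HB6→ 6^(6 + 1) + 5·6^5 + 5·6^4 + 5·6^3 + 5·6^2 + 5·6 + 5 —bump→ 7^(7 + 1) + 5·7^5 + 5·7^4 + 5·7^3 + 5·7^2 + 5·7 + 5 = 5862841 —(−1)→ 5862840
5862840 —HB7→ 7^(7 + 1) + 5·7^5 + 5·7^4 + 5·7^3 + 5·7^2 + 5·7 + 4 —bump→ 8^(8 + 1) + 5·8^5 + 5·8^4 + 5·8^3 + 5·8^2 + 5·8 + 4 = 134404972 —(−1)→ 134404971
134404971 —HB8→ 8^(8 + 1) + 5·8^5 + 5·8^4 + 5·8^3 + 5·8^2 + 5·8 + 3 —bump→ 9^(9 + 1) + 5·9^5 + 5·9^4 + 5·9^3 + 5·9^2 + 5·9 + 3 = 3487116549 —(−1)→ 3487116548

14, 110, 1281, 18750, 326591, 5862840, 134404971, 3487116548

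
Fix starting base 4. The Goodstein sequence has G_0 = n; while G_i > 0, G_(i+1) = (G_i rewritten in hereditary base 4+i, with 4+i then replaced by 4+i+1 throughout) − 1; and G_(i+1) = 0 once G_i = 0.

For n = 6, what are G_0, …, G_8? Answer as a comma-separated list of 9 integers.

base 4: 6 = 4 + 2; at 5: 5 + 2 = 7; next = 6
base 5: 6 = 5 + 1; at 6: 6 + 1 = 7; next = 6
base 6: 6 = 6; at 7: 7 = 7; next = 6
base 7: 6 = 6; at 8: 6 = 6; next = 5
base 8: 5 = 5; at 9: 5 = 5; next = 4
base 9: 4 = 4; at 10: 4 = 4; next = 3
base 10: 3 = 3; at 11: 3 = 3; next = 2
base 11: 2 = 2; at 12: 2 = 2; next = 1

6, 6, 6, 6, 5, 4, 3, 2, 1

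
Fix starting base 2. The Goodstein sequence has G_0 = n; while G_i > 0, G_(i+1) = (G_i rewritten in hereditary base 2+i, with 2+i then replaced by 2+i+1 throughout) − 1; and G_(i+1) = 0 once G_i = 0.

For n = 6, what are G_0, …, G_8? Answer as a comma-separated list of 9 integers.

6, 29, 257, 3125, 46655, 98039, 187243, 332147, 555551

[0] 6 ≡ 2^2 + 2 (base 2). Lift 3: 30. −1: 29.
[1] 29 ≡ 3^3 + 2 (base 3). Lift 4: 258. −1: 257.
[2] 257 ≡ 4^4 + 1 (base 4). Lift 5: 3126. −1: 3125.
[3] 3125 ≡ 5^5 (base 5). Lift 6: 46656. −1: 46655.
[4] 46655 ≡ 5·6^5 + 5·6^4 + 5·6^3 + 5·6^2 + 5·6 + 5 (base 6). Lift 7: 98040. −1: 98039.
[5] 98039 ≡ 5·7^5 + 5·7^4 + 5·7^3 + 5·7^2 + 5·7 + 4 (base 7). Lift 8: 187244. −1: 187243.
[6] 187243 ≡ 5·8^5 + 5·8^4 + 5·8^3 + 5·8^2 + 5·8 + 3 (base 8). Lift 9: 332148. −1: 332147.
[7] 332147 ≡ 5·9^5 + 5·9^4 + 5·9^3 + 5·9^2 + 5·9 + 2 (base 9). Lift 10: 555552. −1: 555551.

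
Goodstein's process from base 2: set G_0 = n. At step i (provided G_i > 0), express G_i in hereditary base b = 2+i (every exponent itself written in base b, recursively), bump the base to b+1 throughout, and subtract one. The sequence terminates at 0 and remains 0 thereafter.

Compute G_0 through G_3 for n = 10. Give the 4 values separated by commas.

G_0 = 10. HB_2(10) = 2^(2 + 1) + 2. Bump = 84. G_1 = 83.
G_1 = 83. HB_3(83) = 3^(3 + 1) + 2. Bump = 1026. G_2 = 1025.
G_2 = 1025. HB_4(1025) = 4^(4 + 1) + 1. Bump = 15626. G_3 = 15625.

10, 83, 1025, 15625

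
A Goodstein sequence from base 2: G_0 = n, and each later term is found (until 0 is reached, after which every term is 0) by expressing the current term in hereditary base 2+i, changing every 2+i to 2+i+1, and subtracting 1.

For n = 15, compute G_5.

(0) 15|_2 = 2^(2 + 1) + 2^2 + 2 + 1 ↦ 3^(3 + 1) + 3^3 + 3 + 1|_3 = 112 ⇒ 111
(1) 111|_3 = 3^(3 + 1) + 3^3 + 3 ↦ 4^(4 + 1) + 4^4 + 4|_4 = 1284 ⇒ 1283
(2) 1283|_4 = 4^(4 + 1) + 4^4 + 3 ↦ 5^(5 + 1) + 5^5 + 3|_5 = 18753 ⇒ 18752
(3) 18752|_5 = 5^(5 + 1) + 5^5 + 2 ↦ 6^(6 + 1) + 6^6 + 2|_6 = 326594 ⇒ 326593
(4) 326593|_6 = 6^(6 + 1) + 6^6 + 1 ↦ 7^(7 + 1) + 7^7 + 1|_7 = 6588345 ⇒ 6588344

6588344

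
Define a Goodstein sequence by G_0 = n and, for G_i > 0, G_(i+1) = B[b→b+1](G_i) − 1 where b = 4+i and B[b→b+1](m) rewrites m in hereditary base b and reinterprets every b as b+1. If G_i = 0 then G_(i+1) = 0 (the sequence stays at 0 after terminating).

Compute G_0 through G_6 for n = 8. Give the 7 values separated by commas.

G_0=8  [base 4] 2·4  →[4↦5]→  2·5 = 10  −1 ⇒ G_1=9
G_1=9  [base 5] 5 + 4  →[5↦6]→  6 + 4 = 10  −1 ⇒ G_2=9
G_2=9  [base 6] 6 + 3  →[6↦7]→  7 + 3 = 10  −1 ⇒ G_3=9
G_3=9  [base 7] 7 + 2  →[7↦8]→  8 + 2 = 10  −1 ⇒ G_4=9
G_4=9  [base 8] 8 + 1  →[8↦9]→  9 + 1 = 10  −1 ⇒ G_5=9
G_5=9  [base 9] 9  →[9↦10]→  10 = 10  −1 ⇒ G_6=9

8, 9, 9, 9, 9, 9, 9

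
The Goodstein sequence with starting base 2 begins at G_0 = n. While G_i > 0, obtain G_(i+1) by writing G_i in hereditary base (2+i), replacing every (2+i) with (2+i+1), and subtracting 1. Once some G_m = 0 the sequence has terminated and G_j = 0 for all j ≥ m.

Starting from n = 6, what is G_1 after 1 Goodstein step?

step 0: 6 = 2^2 + 2; sub 3 for 2: 3^3 + 3; = 30; G_1 = 30−1 = 29
step 1: 29 = 3^3 + 2; sub 4 for 3: 4^4 + 2; = 258; G_2 = 258−1 = 257

29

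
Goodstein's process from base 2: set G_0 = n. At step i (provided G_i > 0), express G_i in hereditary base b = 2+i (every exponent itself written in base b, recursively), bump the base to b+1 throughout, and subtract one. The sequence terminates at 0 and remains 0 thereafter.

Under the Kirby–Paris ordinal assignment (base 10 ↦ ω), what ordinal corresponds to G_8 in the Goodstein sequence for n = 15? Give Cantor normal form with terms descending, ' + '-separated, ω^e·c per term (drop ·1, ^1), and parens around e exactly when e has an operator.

G_0 = 15. HB_2(15) = 2^(2 + 1) + 2^2 + 2 + 1. Bump = 112. G_1 = 111.
G_1 = 111. HB_3(111) = 3^(3 + 1) + 3^3 + 3. Bump = 1284. G_2 = 1283.
G_2 = 1283. HB_4(1283) = 4^(4 + 1) + 4^4 + 3. Bump = 18753. G_3 = 18752.
G_3 = 18752. HB_5(18752) = 5^(5 + 1) + 5^5 + 2. Bump = 326594. G_4 = 326593.
G_4 = 326593. HB_6(326593) = 6^(6 + 1) + 6^6 + 1. Bump = 6588345. G_5 = 6588344.
G_5 = 6588344. HB_7(6588344) = 7^(7 + 1) + 7^7. Bump = 150994944. G_6 = 150994943.
G_6 = 150994943. HB_8(150994943) = 8^(8 + 1) + 7·8^7 + 7·8^6 + 7·8^5 + 7·8^4 + 7·8^3 + 7·8^2 + 7·8 + 7. Bump = 3524450281. G_7 = 3524450280.
G_7 = 3524450280. HB_9(3524450280) = 9^(9 + 1) + 7·9^7 + 7·9^6 + 7·9^5 + 7·9^4 + 7·9^3 + 7·9^2 + 7·9 + 6. Bump = 100077777776. G_8 = 100077777775.
G_8 = 100077777775. HB_10(100077777775) = 10^(10 + 1) + 7·10^7 + 7·10^6 + 7·10^5 + 7·10^4 + 7·10^3 + 7·10^2 + 7·10 + 5. Bump = 3138578427935. G_9 = 3138578427934.

ω^(ω + 1) + ω^7·7 + ω^6·7 + ω^5·7 + ω^4·7 + ω^3·7 + ω^2·7 + ω·7 + 5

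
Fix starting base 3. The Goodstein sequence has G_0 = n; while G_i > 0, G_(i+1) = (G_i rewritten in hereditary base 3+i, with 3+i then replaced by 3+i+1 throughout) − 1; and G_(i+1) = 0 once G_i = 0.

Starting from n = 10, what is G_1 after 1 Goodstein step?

(0) 10|_3 = 3^2 + 1 ↦ 4^2 + 1|_4 = 17 ⇒ 16
(1) 16|_4 = 4^2 ↦ 5^2|_5 = 25 ⇒ 24

16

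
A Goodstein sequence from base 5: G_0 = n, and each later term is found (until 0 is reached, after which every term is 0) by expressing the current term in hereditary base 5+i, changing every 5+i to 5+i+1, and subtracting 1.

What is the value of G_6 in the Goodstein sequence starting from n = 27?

81

[0] 27 ≡ 5^2 + 2 (base 5). Lift 6: 38. −1: 37.
[1] 37 ≡ 6^2 + 1 (base 6). Lift 7: 50. −1: 49.
[2] 49 ≡ 7^2 (base 7). Lift 8: 64. −1: 63.
[3] 63 ≡ 7·8 + 7 (base 8). Lift 9: 70. −1: 69.
[4] 69 ≡ 7·9 + 6 (base 9). Lift 10: 76. −1: 75.
[5] 75 ≡ 7·10 + 5 (base 10). Lift 11: 82. −1: 81.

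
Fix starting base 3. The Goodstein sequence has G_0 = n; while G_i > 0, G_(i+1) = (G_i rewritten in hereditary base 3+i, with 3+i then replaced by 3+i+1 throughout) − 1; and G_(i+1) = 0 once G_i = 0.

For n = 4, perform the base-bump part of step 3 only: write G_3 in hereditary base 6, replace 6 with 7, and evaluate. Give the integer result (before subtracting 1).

3

(0) 4|_3 = 3 + 1 ↦ 4 + 1|_4 = 5 ⇒ 4
(1) 4|_4 = 4 ↦ 5|_5 = 5 ⇒ 4
(2) 4|_5 = 4 ↦ 4|_6 = 4 ⇒ 3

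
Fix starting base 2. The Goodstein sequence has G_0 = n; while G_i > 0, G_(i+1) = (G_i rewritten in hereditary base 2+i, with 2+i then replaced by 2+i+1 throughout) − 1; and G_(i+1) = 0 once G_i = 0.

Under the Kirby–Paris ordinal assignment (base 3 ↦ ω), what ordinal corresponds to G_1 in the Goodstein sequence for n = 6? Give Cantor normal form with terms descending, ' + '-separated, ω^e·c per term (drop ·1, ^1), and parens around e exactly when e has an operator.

ω^ω + 2

[0] 6 ≡ 2^2 + 2 (base 2). Lift 3: 30. −1: 29.
[1] 29 ≡ 3^3 + 2 (base 3). Lift 4: 258. −1: 257.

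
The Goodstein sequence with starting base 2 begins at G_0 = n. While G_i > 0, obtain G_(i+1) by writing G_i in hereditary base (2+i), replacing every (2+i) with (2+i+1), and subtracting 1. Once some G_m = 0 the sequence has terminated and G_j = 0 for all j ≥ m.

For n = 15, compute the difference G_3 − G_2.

base 2: 15 = 2^(2 + 1) + 2^2 + 2 + 1; at 3: 3^(3 + 1) + 3^3 + 3 + 1 = 112; next = 111
base 3: 111 = 3^(3 + 1) + 3^3 + 3; at 4: 4^(4 + 1) + 4^4 + 4 = 1284; next = 1283
base 4: 1283 = 4^(4 + 1) + 4^4 + 3; at 5: 5^(5 + 1) + 5^5 + 3 = 18753; next = 18752

17469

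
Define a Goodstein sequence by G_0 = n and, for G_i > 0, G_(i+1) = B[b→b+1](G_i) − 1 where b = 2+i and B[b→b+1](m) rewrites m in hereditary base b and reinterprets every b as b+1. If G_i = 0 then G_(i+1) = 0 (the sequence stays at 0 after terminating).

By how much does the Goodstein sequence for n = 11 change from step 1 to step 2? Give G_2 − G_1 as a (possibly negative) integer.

943

G_0=11  [base 2] 2^(2 + 1) + 2 + 1  →[2↦3]→  3^(3 + 1) + 3 + 1 = 85  −1 ⇒ G_1=84
G_1=84  [base 3] 3^(3 + 1) + 3  →[3↦4]→  4^(4 + 1) + 4 = 1028  −1 ⇒ G_2=1027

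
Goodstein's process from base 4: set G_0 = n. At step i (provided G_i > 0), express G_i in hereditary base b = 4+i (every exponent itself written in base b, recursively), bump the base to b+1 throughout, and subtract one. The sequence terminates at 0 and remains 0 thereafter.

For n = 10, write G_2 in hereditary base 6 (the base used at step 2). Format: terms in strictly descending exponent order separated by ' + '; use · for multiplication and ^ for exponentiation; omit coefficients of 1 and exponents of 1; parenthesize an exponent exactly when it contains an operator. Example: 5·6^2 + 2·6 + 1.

2·6

i=0: 10 = 2·4 + 2 (b=4); 4→5: 2·5 + 2 = 12; 12−1 = 11
i=1: 11 = 2·5 + 1 (b=5); 5→6: 2·6 + 1 = 13; 13−1 = 12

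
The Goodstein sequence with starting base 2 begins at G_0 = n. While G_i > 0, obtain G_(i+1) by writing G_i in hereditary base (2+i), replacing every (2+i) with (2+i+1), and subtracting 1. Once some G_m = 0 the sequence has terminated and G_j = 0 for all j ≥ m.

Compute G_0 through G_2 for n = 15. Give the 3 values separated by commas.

G_0 = 15. HB_2(15) = 2^(2 + 1) + 2^2 + 2 + 1. Bump = 112. G_1 = 111.
G_1 = 111. HB_3(111) = 3^(3 + 1) + 3^3 + 3. Bump = 1284. G_2 = 1283.

15, 111, 1283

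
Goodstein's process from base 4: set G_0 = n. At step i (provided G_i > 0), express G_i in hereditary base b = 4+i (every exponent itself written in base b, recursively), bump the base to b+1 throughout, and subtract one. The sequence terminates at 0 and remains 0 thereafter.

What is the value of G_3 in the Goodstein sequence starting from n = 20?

G_0=20  [base 4] 4^2 + 4  →[4↦5]→  5^2 + 5 = 30  −1 ⇒ G_1=29
G_1=29  [base 5] 5^2 + 4  →[5↦6]→  6^2 + 4 = 40  −1 ⇒ G_2=39
G_2=39  [base 6] 6^2 + 3  →[6↦7]→  7^2 + 3 = 52  −1 ⇒ G_3=51
G_3=51  [base 7] 7^2 + 2  →[7↦8]→  8^2 + 2 = 66  −1 ⇒ G_4=65

51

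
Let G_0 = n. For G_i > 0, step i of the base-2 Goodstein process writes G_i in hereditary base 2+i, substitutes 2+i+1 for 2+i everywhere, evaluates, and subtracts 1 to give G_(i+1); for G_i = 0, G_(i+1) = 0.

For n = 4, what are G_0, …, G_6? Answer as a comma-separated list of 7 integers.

4, 26, 41, 60, 83, 109, 139

(0) 4|_2 = 2^2 ↦ 3^3|_3 = 27 ⇒ 26
(1) 26|_3 = 2·3^2 + 2·3 + 2 ↦ 2·4^2 + 2·4 + 2|_4 = 42 ⇒ 41
(2) 41|_4 = 2·4^2 + 2·4 + 1 ↦ 2·5^2 + 2·5 + 1|_5 = 61 ⇒ 60
(3) 60|_5 = 2·5^2 + 2·5 ↦ 2·6^2 + 2·6|_6 = 84 ⇒ 83
(4) 83|_6 = 2·6^2 + 6 + 5 ↦ 2·7^2 + 7 + 5|_7 = 110 ⇒ 109
(5) 109|_7 = 2·7^2 + 7 + 4 ↦ 2·8^2 + 8 + 4|_8 = 140 ⇒ 139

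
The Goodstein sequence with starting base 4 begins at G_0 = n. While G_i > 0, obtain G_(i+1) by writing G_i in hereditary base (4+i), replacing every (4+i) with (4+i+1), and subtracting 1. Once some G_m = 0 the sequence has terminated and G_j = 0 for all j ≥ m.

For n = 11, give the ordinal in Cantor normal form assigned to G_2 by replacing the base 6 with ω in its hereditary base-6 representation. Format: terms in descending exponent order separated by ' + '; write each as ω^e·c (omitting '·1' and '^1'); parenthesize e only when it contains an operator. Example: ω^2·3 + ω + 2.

ω·2 + 1

(0) 11|_4 = 2·4 + 3 ↦ 2·5 + 3|_5 = 13 ⇒ 12
(1) 12|_5 = 2·5 + 2 ↦ 2·6 + 2|_6 = 14 ⇒ 13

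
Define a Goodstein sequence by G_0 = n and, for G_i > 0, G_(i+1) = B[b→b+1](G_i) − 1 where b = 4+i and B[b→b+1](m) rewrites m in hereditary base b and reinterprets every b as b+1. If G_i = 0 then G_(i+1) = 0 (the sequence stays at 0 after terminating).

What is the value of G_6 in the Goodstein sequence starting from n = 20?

99

step 0: 20 = 4^2 + 4; sub 5 for 4: 5^2 + 5; = 30; G_1 = 30−1 = 29
step 1: 29 = 5^2 + 4; sub 6 for 5: 6^2 + 4; = 40; G_2 = 40−1 = 39
step 2: 39 = 6^2 + 3; sub 7 for 6: 7^2 + 3; = 52; G_3 = 52−1 = 51
step 3: 51 = 7^2 + 2; sub 8 for 7: 8^2 + 2; = 66; G_4 = 66−1 = 65
step 4: 65 = 8^2 + 1; sub 9 for 8: 9^2 + 1; = 82; G_5 = 82−1 = 81
step 5: 81 = 9^2; sub 10 for 9: 10^2; = 100; G_6 = 100−1 = 99
step 6: 99 = 9·10 + 9; sub 11 for 10: 9·11 + 9; = 108; G_7 = 108−1 = 107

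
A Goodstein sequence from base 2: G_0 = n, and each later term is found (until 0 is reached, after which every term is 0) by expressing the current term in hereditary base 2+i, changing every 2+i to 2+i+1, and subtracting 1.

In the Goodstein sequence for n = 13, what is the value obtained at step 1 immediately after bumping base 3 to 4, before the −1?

1280

step 0: 13 = 2^(2 + 1) + 2^2 + 1; sub 3 for 2: 3^(3 + 1) + 3^3 + 1; = 109; G_1 = 109−1 = 108
step 1: 108 = 3^(3 + 1) + 3^3; sub 4 for 3: 4^(4 + 1) + 4^4; = 1280; G_2 = 1280−1 = 1279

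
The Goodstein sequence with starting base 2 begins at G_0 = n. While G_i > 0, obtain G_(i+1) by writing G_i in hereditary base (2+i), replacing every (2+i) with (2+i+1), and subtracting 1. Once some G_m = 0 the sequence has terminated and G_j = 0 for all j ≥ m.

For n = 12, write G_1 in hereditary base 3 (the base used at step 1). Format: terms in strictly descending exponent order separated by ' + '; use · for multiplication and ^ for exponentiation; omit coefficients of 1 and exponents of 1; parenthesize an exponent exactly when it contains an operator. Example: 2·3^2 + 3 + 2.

step 0: 12 = 2^(2 + 1) + 2^2; sub 3 for 2: 3^(3 + 1) + 3^3; = 108; G_1 = 108−1 = 107
step 1: 107 = 3^(3 + 1) + 2·3^2 + 2·3 + 2; sub 4 for 3: 4^(4 + 1) + 2·4^2 + 2·4 + 2; = 1066; G_2 = 1066−1 = 1065

3^(3 + 1) + 2·3^2 + 2·3 + 2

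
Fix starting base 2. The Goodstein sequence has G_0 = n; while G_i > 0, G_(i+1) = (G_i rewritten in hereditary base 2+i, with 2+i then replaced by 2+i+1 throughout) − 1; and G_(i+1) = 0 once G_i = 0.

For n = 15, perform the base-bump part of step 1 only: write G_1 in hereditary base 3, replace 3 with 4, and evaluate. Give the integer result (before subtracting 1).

i=0: 15 = 2^(2 + 1) + 2^2 + 2 + 1 (b=2); 2→3: 3^(3 + 1) + 3^3 + 3 + 1 = 112; 112−1 = 111
i=1: 111 = 3^(3 + 1) + 3^3 + 3 (b=3); 3→4: 4^(4 + 1) + 4^4 + 4 = 1284; 1284−1 = 1283

1284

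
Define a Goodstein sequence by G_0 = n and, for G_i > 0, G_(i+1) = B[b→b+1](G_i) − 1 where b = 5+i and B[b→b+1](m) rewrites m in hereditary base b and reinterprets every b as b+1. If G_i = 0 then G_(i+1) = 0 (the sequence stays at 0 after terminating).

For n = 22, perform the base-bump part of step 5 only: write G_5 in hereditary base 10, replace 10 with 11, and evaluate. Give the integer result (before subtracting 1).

base 5: 22 = 4·5 + 2; at 6: 4·6 + 2 = 26; next = 25
base 6: 25 = 4·6 + 1; at 7: 4·7 + 1 = 29; next = 28
base 7: 28 = 4·7; at 8: 4·8 = 32; next = 31
base 8: 31 = 3·8 + 7; at 9: 3·9 + 7 = 34; next = 33
base 9: 33 = 3·9 + 6; at 10: 3·10 + 6 = 36; next = 35
base 10: 35 = 3·10 + 5; at 11: 3·11 + 5 = 38; next = 37

38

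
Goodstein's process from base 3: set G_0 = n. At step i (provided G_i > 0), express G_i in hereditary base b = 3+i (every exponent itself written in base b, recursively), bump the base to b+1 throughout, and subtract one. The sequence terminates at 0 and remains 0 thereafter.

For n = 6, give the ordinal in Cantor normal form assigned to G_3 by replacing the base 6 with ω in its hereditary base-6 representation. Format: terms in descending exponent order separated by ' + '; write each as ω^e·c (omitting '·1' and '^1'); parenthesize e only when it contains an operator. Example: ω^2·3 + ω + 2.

ω + 1

6 —HB3→ 2·3 —bump→ 2·4 = 8 —(−1)→ 7
7 —HB4→ 4 + 3 —bump→ 5 + 3 = 8 —(−1)→ 7
7 —HB5→ 5 + 2 —bump→ 6 + 2 = 8 —(−1)→ 7
7 —HB6→ 6 + 1 —bump→ 7 + 1 = 8 —(−1)→ 7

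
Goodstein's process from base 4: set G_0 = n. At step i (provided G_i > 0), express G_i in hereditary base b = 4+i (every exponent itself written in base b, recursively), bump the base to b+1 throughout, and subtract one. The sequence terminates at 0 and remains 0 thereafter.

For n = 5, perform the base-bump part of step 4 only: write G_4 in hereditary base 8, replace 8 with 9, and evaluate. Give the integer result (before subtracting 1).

step 0: 5 = 4 + 1; sub 5 for 4: 5 + 1; = 6; G_1 = 6−1 = 5
step 1: 5 = 5; sub 6 for 5: 6; = 6; G_2 = 6−1 = 5
step 2: 5 = 5; sub 7 for 6: 5; = 5; G_3 = 5−1 = 4
step 3: 4 = 4; sub 8 for 7: 4; = 4; G_4 = 4−1 = 3

3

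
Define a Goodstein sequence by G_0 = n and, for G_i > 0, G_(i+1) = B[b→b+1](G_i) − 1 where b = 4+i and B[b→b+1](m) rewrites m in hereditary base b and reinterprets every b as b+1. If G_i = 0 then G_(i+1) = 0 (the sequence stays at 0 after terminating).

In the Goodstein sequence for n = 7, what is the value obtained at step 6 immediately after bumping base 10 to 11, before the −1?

step 0: 7 = 4 + 3; sub 5 for 4: 5 + 3; = 8; G_1 = 8−1 = 7
step 1: 7 = 5 + 2; sub 6 for 5: 6 + 2; = 8; G_2 = 8−1 = 7
step 2: 7 = 6 + 1; sub 7 for 6: 7 + 1; = 8; G_3 = 8−1 = 7
step 3: 7 = 7; sub 8 for 7: 8; = 8; G_4 = 8−1 = 7
step 4: 7 = 7; sub 9 for 8: 7; = 7; G_5 = 7−1 = 6
step 5: 6 = 6; sub 10 for 9: 6; = 6; G_6 = 6−1 = 5

5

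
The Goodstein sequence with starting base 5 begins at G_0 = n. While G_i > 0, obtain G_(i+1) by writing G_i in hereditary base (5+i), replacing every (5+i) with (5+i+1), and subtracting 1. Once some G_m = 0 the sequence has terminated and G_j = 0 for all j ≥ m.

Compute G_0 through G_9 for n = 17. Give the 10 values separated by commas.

17, 19, 21, 23, 24, 25, 26, 27, 28, 29

step 0: 17 = 3·5 + 2; sub 6 for 5: 3·6 + 2; = 20; G_1 = 20−1 = 19
step 1: 19 = 3·6 + 1; sub 7 for 6: 3·7 + 1; = 22; G_2 = 22−1 = 21
step 2: 21 = 3·7; sub 8 for 7: 3·8; = 24; G_3 = 24−1 = 23
step 3: 23 = 2·8 + 7; sub 9 for 8: 2·9 + 7; = 25; G_4 = 25−1 = 24
step 4: 24 = 2·9 + 6; sub 10 for 9: 2·10 + 6; = 26; G_5 = 26−1 = 25
step 5: 25 = 2·10 + 5; sub 11 for 10: 2·11 + 5; = 27; G_6 = 27−1 = 26
step 6: 26 = 2·11 + 4; sub 12 for 11: 2·12 + 4; = 28; G_7 = 28−1 = 27
step 7: 27 = 2·12 + 3; sub 13 for 12: 2·13 + 3; = 29; G_8 = 29−1 = 28
step 8: 28 = 2·13 + 2; sub 14 for 13: 2·14 + 2; = 30; G_9 = 30−1 = 29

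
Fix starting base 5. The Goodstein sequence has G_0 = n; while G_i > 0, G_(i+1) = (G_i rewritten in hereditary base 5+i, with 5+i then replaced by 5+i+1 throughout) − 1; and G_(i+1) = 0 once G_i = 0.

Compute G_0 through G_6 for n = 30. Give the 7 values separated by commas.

G_0=30  [base 5] 5^2 + 5  →[5↦6]→  6^2 + 6 = 42  −1 ⇒ G_1=41
G_1=41  [base 6] 6^2 + 5  →[6↦7]→  7^2 + 5 = 54  −1 ⇒ G_2=53
G_2=53  [base 7] 7^2 + 4  →[7↦8]→  8^2 + 4 = 68  −1 ⇒ G_3=67
G_3=67  [base 8] 8^2 + 3  →[8↦9]→  9^2 + 3 = 84  −1 ⇒ G_4=83
G_4=83  [base 9] 9^2 + 2  →[9↦10]→  10^2 + 2 = 102  −1 ⇒ G_5=101
G_5=101  [base 10] 10^2 + 1  →[10↦11]→  11^2 + 1 = 122  −1 ⇒ G_6=121

30, 41, 53, 67, 83, 101, 121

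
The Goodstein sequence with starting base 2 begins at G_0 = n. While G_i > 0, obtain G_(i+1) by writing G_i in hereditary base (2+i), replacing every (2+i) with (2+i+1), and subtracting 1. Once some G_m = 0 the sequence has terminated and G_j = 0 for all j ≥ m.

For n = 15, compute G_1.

111

step 0: 15 = 2^(2 + 1) + 2^2 + 2 + 1; sub 3 for 2: 3^(3 + 1) + 3^3 + 3 + 1; = 112; G_1 = 112−1 = 111
step 1: 111 = 3^(3 + 1) + 3^3 + 3; sub 4 for 3: 4^(4 + 1) + 4^4 + 4; = 1284; G_2 = 1284−1 = 1283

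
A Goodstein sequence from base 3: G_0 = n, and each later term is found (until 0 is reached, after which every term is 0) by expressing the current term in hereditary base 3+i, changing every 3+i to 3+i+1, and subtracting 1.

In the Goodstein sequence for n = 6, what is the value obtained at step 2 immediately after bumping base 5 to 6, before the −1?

i=0: 6 = 2·3 (b=3); 3→4: 2·4 = 8; 8−1 = 7
i=1: 7 = 4 + 3 (b=4); 4→5: 5 + 3 = 8; 8−1 = 7
i=2: 7 = 5 + 2 (b=5); 5→6: 6 + 2 = 8; 8−1 = 7

8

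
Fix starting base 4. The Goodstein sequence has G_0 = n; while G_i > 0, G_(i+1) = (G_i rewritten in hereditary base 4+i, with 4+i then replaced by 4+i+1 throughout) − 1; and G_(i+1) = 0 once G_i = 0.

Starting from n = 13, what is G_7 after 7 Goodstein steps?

22

i=0: 13 = 3·4 + 1 (b=4); 4→5: 3·5 + 1 = 16; 16−1 = 15
i=1: 15 = 3·5 (b=5); 5→6: 3·6 = 18; 18−1 = 17
i=2: 17 = 2·6 + 5 (b=6); 6→7: 2·7 + 5 = 19; 19−1 = 18
i=3: 18 = 2·7 + 4 (b=7); 7→8: 2·8 + 4 = 20; 20−1 = 19
i=4: 19 = 2·8 + 3 (b=8); 8→9: 2·9 + 3 = 21; 21−1 = 20
i=5: 20 = 2·9 + 2 (b=9); 9→10: 2·10 + 2 = 22; 22−1 = 21
i=6: 21 = 2·10 + 1 (b=10); 10→11: 2·11 + 1 = 23; 23−1 = 22
i=7: 22 = 2·11 (b=11); 11→12: 2·12 = 24; 24−1 = 23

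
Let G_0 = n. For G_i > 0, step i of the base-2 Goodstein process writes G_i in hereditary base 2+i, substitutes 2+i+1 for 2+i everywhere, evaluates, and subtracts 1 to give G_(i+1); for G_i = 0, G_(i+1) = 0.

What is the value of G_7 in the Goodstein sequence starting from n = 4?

173

(0) 4|_2 = 2^2 ↦ 3^3|_3 = 27 ⇒ 26
(1) 26|_3 = 2·3^2 + 2·3 + 2 ↦ 2·4^2 + 2·4 + 2|_4 = 42 ⇒ 41
(2) 41|_4 = 2·4^2 + 2·4 + 1 ↦ 2·5^2 + 2·5 + 1|_5 = 61 ⇒ 60
(3) 60|_5 = 2·5^2 + 2·5 ↦ 2·6^2 + 2·6|_6 = 84 ⇒ 83
(4) 83|_6 = 2·6^2 + 6 + 5 ↦ 2·7^2 + 7 + 5|_7 = 110 ⇒ 109
(5) 109|_7 = 2·7^2 + 7 + 4 ↦ 2·8^2 + 8 + 4|_8 = 140 ⇒ 139
(6) 139|_8 = 2·8^2 + 8 + 3 ↦ 2·9^2 + 9 + 3|_9 = 174 ⇒ 173
(7) 173|_9 = 2·9^2 + 9 + 2 ↦ 2·10^2 + 10 + 2|_10 = 212 ⇒ 211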